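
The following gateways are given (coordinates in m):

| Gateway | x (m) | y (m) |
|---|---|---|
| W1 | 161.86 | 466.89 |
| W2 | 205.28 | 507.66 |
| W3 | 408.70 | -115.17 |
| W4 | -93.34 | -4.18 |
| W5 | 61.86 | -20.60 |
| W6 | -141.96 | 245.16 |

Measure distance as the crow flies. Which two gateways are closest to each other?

Pairwise distances:
W1–W2: 59.56 m
W1–W3: 632.24 m
W1–W4: 535.76 m
W1–W5: 497.64 m
W1–W6: 376.13 m
W2–W3: 655.21 m
W2–W4: 592.58 m
W2–W5: 547.38 m
W2–W6: 435.30 m
W3–W4: 514.16 m
W3–W5: 359.50 m
W3–W6: 658.08 m
W4–W5: 156.07 m
W4–W6: 254.04 m
W5–W6: 334.92 m
Closest pair: W1–W2 at 59.56 m.

W1 and W2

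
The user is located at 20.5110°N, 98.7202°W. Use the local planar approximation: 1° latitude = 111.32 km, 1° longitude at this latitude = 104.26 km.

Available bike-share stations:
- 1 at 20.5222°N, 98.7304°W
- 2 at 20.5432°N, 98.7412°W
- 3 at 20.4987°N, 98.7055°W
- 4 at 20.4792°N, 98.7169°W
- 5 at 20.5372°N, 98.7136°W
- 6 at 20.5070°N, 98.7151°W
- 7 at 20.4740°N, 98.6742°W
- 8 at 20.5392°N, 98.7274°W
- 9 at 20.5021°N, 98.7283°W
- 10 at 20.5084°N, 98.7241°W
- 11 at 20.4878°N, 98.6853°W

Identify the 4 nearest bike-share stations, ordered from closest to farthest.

10, 6, 9, 1

Distances from 20.5110°N, 98.7202°W:
1: 1.6387 km
2: 4.2003 km
3: 2.0552 km
4: 3.5567 km
5: 2.9967 km
6: 0.6935 km
7: 6.3219 km
8: 3.2277 km
9: 1.3018 km
10: 0.4991 km
11: 4.4621 km
Sorted: 10 (0.4991 km) < 6 (0.6935 km) < 9 (1.3018 km) < 1 (1.6387 km) < 3 (2.0552 km) < 5 (2.9967 km) < …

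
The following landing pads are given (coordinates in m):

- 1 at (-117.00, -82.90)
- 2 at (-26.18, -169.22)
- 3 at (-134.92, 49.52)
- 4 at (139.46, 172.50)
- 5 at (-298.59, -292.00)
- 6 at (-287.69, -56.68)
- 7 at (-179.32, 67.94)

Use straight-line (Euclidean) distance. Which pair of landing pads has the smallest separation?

3 and 7

Pairwise distances:
1–2: 125.30 m
1–3: 133.63 m
1–4: 361.94 m
1–5: 276.94 m
1–6: 172.69 m
1–7: 163.21 m
2–3: 244.28 m
2–4: 379.75 m
2–5: 298.80 m
2–6: 284.70 m
2–7: 282.31 m
3–4: 300.68 m
3–5: 378.71 m
3–6: 186.06 m
3–7: 48.07 m
4–5: 638.47 m
4–6: 484.75 m
4–7: 335.49 m
5–6: 235.57 m
5–7: 379.19 m
6–7: 165.15 m
Closest pair: 3–7 at 48.07 m.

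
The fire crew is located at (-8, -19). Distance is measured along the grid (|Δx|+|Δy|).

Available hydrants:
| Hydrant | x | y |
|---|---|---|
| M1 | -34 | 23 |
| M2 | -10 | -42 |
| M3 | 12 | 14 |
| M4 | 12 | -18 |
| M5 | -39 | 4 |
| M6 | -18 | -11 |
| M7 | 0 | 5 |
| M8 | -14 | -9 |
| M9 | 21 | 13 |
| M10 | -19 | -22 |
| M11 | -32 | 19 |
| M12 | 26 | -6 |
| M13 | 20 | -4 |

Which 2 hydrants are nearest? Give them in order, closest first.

M10, M8

Distances from (-8, -19):
M1: |-26| + |42| = 26 + 42 = 68
M2: |-2| + |-23| = 2 + 23 = 25
M3: |20| + |33| = 20 + 33 = 53
M4: |20| + |1| = 20 + 1 = 21
M5: |-31| + |23| = 31 + 23 = 54
M6: |-10| + |8| = 10 + 8 = 18
M7: |8| + |24| = 8 + 24 = 32
M8: |-6| + |10| = 6 + 10 = 16
M9: |29| + |32| = 29 + 32 = 61
M10: |-11| + |-3| = 11 + 3 = 14
M11: |-24| + |38| = 24 + 38 = 62
M12: |34| + |13| = 34 + 13 = 47
M13: |28| + |15| = 28 + 15 = 43
Sorted: M10 (14) < M8 (16) < M6 (18) < M4 (21) < …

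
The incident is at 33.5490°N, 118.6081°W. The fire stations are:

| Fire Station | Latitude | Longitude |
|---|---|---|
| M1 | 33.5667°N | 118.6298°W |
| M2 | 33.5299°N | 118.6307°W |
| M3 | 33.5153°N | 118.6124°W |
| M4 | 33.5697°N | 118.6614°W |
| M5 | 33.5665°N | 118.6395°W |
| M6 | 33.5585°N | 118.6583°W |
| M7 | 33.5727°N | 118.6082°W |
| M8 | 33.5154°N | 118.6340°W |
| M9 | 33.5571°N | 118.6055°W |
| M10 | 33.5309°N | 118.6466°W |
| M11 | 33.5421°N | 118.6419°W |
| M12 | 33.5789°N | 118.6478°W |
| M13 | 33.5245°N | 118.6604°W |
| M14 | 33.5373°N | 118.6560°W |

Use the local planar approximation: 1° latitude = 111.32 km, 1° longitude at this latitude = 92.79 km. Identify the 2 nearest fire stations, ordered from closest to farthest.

Distances from 33.5490°N, 118.6081°W:
M1: √((0.0177·111.32)² + (-0.0217·92.79)²) = √(3.882334 + 4.054355) = 2.8172 km
M2: √((-0.0191·111.32)² + (-0.0226·92.79)²) = √(4.520777 + 4.397635) = 2.9864 km
M3: √((-0.0337·111.32)² + (-0.0043·92.79)²) = √(14.073632 + 0.159199) = 3.7726 km
M4: √((0.0207·111.32)² + (-0.0533·92.79)²) = √(5.309909 + 24.460018) = 5.4562 km
M5: √((0.0175·111.32)² + (-0.0314·92.79)²) = √(3.795094 + 8.489100) = 3.5049 km
M6: √((0.0095·111.32)² + (-0.0502·92.79)²) = √(1.118391 + 21.697504) = 4.7766 km
M7: √((0.0237·111.32)² + (-0.0001·92.79)²) = √(6.960542 + 0.000086) = 2.6383 km
M8: √((-0.0336·111.32)² + (-0.0259·92.79)²) = √(13.990233 + 5.775663) = 4.4459 km
M9: √((0.0081·111.32)² + (0.0026·92.79)²) = √(0.813048 + 0.058203) = 0.9334 km
M10: √((-0.0181·111.32)² + (-0.0385·92.79)²) = √(4.059790 + 12.762149) = 4.1015 km
M11: √((-0.0069·111.32)² + (-0.0338·92.79)²) = √(0.589990 + 9.836390) = 3.2290 km
M12: √((0.0299·111.32)² + (-0.0397·92.79)²) = √(11.078699 + 13.570110) = 4.9648 km
M13: √((-0.0245·111.32)² + (-0.0523·92.79)²) = √(7.438383 + 23.550803) = 5.5668 km
M14: √((-0.0117·111.32)² + (-0.0479·92.79)²) = √(1.696360 + 19.754834) = 4.6315 km
Sorted: M9 (0.9334 km) < M7 (2.6383 km) < M1 (2.8172 km) < M2 (2.9864 km) < …

M9, M7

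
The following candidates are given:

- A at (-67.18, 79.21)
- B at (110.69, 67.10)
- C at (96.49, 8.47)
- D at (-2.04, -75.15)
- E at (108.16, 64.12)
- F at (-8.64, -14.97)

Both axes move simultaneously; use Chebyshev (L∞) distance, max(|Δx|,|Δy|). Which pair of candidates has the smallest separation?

Pairwise distances:
A–B: 177.87
A–C: 163.67
A–D: 154.36
A–E: 175.34
A–F: 94.18
B–C: 58.63
B–D: 142.25
B–E: 2.98
B–F: 119.33
C–D: 98.53
C–E: 55.65
C–F: 105.13
D–E: 139.27
D–F: 60.18
E–F: 116.80
Closest pair: B–E at 2.98.

B and E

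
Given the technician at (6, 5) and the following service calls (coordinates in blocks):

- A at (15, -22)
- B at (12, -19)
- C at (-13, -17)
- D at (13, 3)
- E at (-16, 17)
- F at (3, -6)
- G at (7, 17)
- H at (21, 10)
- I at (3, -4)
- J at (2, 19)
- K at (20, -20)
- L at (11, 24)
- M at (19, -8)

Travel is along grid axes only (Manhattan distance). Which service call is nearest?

Distances from (6, 5):
A: |9| + |-27| = 9 + 27 = 36 blocks
B: |6| + |-24| = 6 + 24 = 30 blocks
C: |-19| + |-22| = 19 + 22 = 41 blocks
D: |7| + |-2| = 7 + 2 = 9 blocks
E: |-22| + |12| = 22 + 12 = 34 blocks
F: |-3| + |-11| = 3 + 11 = 14 blocks
G: |1| + |12| = 1 + 12 = 13 blocks
H: |15| + |5| = 15 + 5 = 20 blocks
I: |-3| + |-9| = 3 + 9 = 12 blocks
J: |-4| + |14| = 4 + 14 = 18 blocks
K: |14| + |-25| = 14 + 25 = 39 blocks
L: |5| + |19| = 5 + 19 = 24 blocks
M: |13| + |-13| = 13 + 13 = 26 blocks
Minimum: D at 9 blocks.

D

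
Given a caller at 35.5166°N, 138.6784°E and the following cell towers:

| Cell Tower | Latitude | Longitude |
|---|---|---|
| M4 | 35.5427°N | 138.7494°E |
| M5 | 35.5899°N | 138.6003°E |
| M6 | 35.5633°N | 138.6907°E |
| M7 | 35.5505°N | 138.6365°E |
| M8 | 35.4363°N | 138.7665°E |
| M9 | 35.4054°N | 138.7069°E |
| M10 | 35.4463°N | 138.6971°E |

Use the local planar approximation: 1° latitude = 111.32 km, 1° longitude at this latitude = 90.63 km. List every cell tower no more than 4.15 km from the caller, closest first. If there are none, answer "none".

Distances from 35.5166°N, 138.6784°E:
M4: √((0.0261·111.32)² + (0.0710·90.63)²) = √(8.441651 + 41.405750) = 7.0603 km
M5: √((0.0733·111.32)² + (-0.0781·90.63)²) = √(66.581618 + 50.100958) = 10.8020 km
M6: √((0.0467·111.32)² + (0.0123·90.63)²) = √(27.025899 + 1.242665) = 5.3168 km
M7: √((0.0339·111.32)² + (-0.0419·90.63)²) = √(14.241174 + 14.420224) = 5.3536 km
M8: √((-0.0803·111.32)² + (0.0881·90.63)²) = √(79.905649 + 63.752288) = 11.9857 km
M9: √((-0.1112·111.32)² + (0.0285·90.63)²) = √(153.234293 + 6.671657) = 12.6454 km
M10: √((-0.0703·111.32)² + (0.0187·90.63)²) = √(61.243083 + 2.872283) = 8.0072 km
Threshold 4.15 km: none within range.

none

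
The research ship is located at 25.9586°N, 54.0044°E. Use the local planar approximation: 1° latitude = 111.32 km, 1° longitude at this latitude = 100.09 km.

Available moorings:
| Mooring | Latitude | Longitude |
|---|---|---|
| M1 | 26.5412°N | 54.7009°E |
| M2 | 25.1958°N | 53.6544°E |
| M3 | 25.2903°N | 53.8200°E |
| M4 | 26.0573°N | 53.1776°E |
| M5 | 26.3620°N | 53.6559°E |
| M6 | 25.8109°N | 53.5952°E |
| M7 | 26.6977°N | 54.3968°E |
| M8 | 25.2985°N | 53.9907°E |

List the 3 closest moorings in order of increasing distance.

M6, M5, M8

Distances from 25.9586°N, 54.0044°E:
M1: √((0.5826·111.32)² + (0.6965·100.09)²) = √(4206.175176 + 4859.858450) = 95.2157 km
M2: √((-0.7628·111.32)² + (-0.3500·100.09)²) = √(7210.539563 + 1227.205992) = 91.8572 km
M3: √((-0.6683·111.32)² + (-0.1844·100.09)²) = √(5534.639236 + 340.645936) = 76.6504 km
M4: √((0.0987·111.32)² + (-0.8268·100.09)²) = √(120.720410 + 6848.292705) = 83.4806 km
M5: √((0.4034·111.32)² + (-0.3485·100.09)²) = √(2016.592664 + 1216.709624) = 56.8621 km
M6: √((-0.1477·111.32)² + (-0.4092·100.09)²) = √(270.338180 + 1677.461760) = 44.1339 km
M7: √((0.7391·111.32)² + (0.3924·100.09)²) = √(6769.440882 + 1542.550447) = 91.1701 km
M8: √((-0.6601·111.32)² + (-0.0137·100.09)²) = √(5399.653116 + 1.880280) = 73.4951 km
Sorted: M6 (44.1339 km) < M5 (56.8621 km) < M8 (73.4951 km) < M3 (76.6504 km) < M4 (83.4806 km) < …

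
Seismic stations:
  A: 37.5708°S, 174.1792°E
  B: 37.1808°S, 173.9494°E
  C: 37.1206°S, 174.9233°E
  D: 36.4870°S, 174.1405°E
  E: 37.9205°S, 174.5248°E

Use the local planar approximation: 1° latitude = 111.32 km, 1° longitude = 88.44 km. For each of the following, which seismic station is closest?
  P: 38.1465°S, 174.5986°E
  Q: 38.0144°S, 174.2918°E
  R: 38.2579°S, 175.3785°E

P at 38.1465°S, 174.5986°E:
  A: √((0.5757·111.32)² + (-0.4194·88.44)²) = √(4107.133828 + 1375.796879) = 74.0468 km
  B: √((0.9657·111.32)² + (-0.6492·88.44)²) = √(11556.620663 + 3296.510703) = 121.8734 km
  C: √((1.0259·111.32)² + (0.3247·88.44)²) = √(13042.368149 + 824.635534) = 117.7582 km
  D: √((1.6595·111.32)² + (-0.4581·88.44)²) = √(34127.219739 + 1641.413690) = 189.1260 km
  E: √((0.2260·111.32)² + (-0.0738·88.44)²) = √(632.941065 + 42.600058) = 25.9912 km
  → nearest: E (25.9912 km)
Q at 38.0144°S, 174.2918°E:
  A: √((0.4436·111.32)² + (-0.1126·88.44)²) = √(2438.537678 + 99.168615) = 50.3757 km
  B: √((0.8336·111.32)² + (-0.3424·88.44)²) = √(8611.162945 + 916.990803) = 97.6123 km
  C: √((0.8938·111.32)² + (0.6315·88.44)²) = √(9899.815389 + 3119.206862) = 114.1009 km
  D: √((1.5274·111.32)² + (-0.1513·88.44)²) = √(28910.258030 + 179.050412) = 170.5559 km
  E: √((0.0939·111.32)² + (0.2330·88.44)²) = √(109.264122 + 424.628667) = 23.1061 km
  → nearest: E (23.1061 km)
R at 38.2579°S, 175.3785°E:
  A: √((0.6871·111.32)² + (-1.1993·88.44)²) = √(5850.409861 + 11250.015872) = 130.7686 km
  B: √((1.0771·111.32)² + (-1.4291·88.44)²) = √(14376.674733 + 15974.331999) = 174.2154 km
  C: √((1.1373·111.32)² + (-0.4552·88.44)²) = √(16028.632573 + 1620.697546) = 132.8508 km
  D: √((1.7709·111.32)² + (-1.2380·88.44)²) = √(38862.834328 + 11987.779807) = 225.5008 km
  E: √((0.3374·111.32)² + (-0.8537·88.44)²) = √(1410.706125 + 5700.435430) = 84.3276 km
  → nearest: E (84.3276 km)

P→E; Q→E; R→E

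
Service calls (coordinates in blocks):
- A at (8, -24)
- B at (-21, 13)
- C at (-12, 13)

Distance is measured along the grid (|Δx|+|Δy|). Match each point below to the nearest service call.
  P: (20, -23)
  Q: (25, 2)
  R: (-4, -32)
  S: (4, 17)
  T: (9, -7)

P→A; Q→A; R→A; S→C; T→A

P at (20, -23):
  A: 13 blocks
  B: 77 blocks
  C: 68 blocks
  → nearest: A (13 blocks)
Q at (25, 2):
  A: 43 blocks
  B: 57 blocks
  C: 48 blocks
  → nearest: A (43 blocks)
R at (-4, -32):
  A: 20 blocks
  B: 62 blocks
  C: 53 blocks
  → nearest: A (20 blocks)
S at (4, 17):
  A: 45 blocks
  B: 29 blocks
  C: 20 blocks
  → nearest: C (20 blocks)
T at (9, -7):
  A: 18 blocks
  B: 50 blocks
  C: 41 blocks
  → nearest: A (18 blocks)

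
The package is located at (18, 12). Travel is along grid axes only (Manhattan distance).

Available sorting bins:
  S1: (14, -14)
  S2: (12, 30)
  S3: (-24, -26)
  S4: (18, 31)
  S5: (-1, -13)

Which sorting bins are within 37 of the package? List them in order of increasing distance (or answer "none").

Distances from (18, 12):
S1: |-4| + |-26| = 4 + 26 = 30
S2: |-6| + |18| = 6 + 18 = 24
S3: |-42| + |-38| = 42 + 38 = 80
S4: |0| + |19| = 0 + 19 = 19
S5: |-19| + |-25| = 19 + 25 = 44
Threshold 37: S4 (19), S2 (24), S1 (30) are within range.

S4, S2, S1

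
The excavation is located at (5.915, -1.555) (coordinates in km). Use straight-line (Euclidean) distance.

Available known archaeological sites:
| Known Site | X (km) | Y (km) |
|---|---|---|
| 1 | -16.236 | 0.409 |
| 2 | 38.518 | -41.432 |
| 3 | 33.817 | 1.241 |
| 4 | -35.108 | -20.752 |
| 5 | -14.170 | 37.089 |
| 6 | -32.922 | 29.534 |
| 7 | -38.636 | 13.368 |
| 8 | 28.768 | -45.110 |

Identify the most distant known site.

Distances from (5.915, -1.555):
1: 22.238 km
2: 51.509 km
3: 28.042 km
4: 45.293 km
5: 43.552 km
6: 49.748 km
7: 46.984 km
8: 49.186 km
Maximum: 2 at 51.509 km.

2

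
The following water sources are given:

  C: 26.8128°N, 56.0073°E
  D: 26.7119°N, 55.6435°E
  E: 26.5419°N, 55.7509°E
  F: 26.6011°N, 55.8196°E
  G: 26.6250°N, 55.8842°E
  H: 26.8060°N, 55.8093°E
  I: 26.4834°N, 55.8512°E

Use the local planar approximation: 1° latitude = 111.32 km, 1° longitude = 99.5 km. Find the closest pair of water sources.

F and G

Pairwise distances:
F–G: √((0.0239·111.32)² + (0.0646·99.5)²) = √(7.078516 + 41.315327) = 6.9566 km
E–F: √((0.0592·111.32)² + (0.0687·99.5)²) = √(43.429998 + 46.726111) = 9.4951 km
E–I: √((-0.0585·111.32)² + (0.1003·99.5)²) = √(42.409009 + 99.597406) = 11.9166 km
F–I: √((-0.1177·111.32)² + (0.0316·99.5)²) = √(171.671942 + 9.885994) = 13.4743 km
G–I: √((-0.1416·111.32)² + (-0.0330·99.5)²) = √(248.469395 + 10.781372) = 16.1013 km
E–G: √((0.0831·111.32)² + (0.1333·99.5)²) = √(85.575302 + 175.916453) = 16.1707 km
D–H: √((0.0941·111.32)² + (0.1658·99.5)²) = √(109.730066 + 272.154308) = 19.5419 km
C–H: √((-0.0068·111.32)² + (-0.1980·99.5)²) = √(0.573013 + 388.129401) = 19.7155 km
D–F: √((-0.1108·111.32)² + (0.1761·99.5)²) = √(152.133871 + 307.018732) = 21.4278 km
G–H: √((0.1810·111.32)² + (-0.0749·99.5)²) = √(405.978977 + 55.540502) = 21.4830 km
D–E: √((-0.1700·111.32)² + (0.1074·99.5)²) = √(358.132915 + 114.197008) = 21.7332 km
F–H: √((0.2049·111.32)² + (-0.0103·99.5)²) = √(520.271830 + 1.050318) = 22.8325 km
C–G: √((-0.1878·111.32)² + (-0.1231·99.5)²) = √(437.056488 + 150.024527) = 24.2298 km
D–G: √((-0.0869·111.32)² + (0.2407·99.5)²) = √(93.580626 + 573.585735) = 25.8296 km
E–H: √((0.2641·111.32)² + (0.0584·99.5)²) = √(864.337186 + 33.765397) = 29.9684 km
C–F: √((-0.2117·111.32)² + (-0.1877·99.5)²) = √(555.377283 + 348.798579) = 30.0695 km
D–I: √((-0.2285·111.32)² + (0.2077·99.5)²) = √(647.021637 + 427.089756) = 32.7736 km
H–I: √((-0.3226·111.32)² + (0.0419·99.5)²) = √(1289.659678 + 17.380978) = 36.1530 km
C–D: √((-0.1009·111.32)² + (-0.3638·99.5)²) = √(126.162047 + 1310.302444) = 37.9007 km
C–E: √((-0.2709·111.32)² + (-0.2564·99.5)²) = √(909.419800 + 650.851939) = 39.5003 km
C–I: √((-0.3294·111.32)² + (-0.1561·99.5)²) = √(1344.601480 + 241.241471) = 39.8226 km
Closest pair: F–G at 6.9566 km.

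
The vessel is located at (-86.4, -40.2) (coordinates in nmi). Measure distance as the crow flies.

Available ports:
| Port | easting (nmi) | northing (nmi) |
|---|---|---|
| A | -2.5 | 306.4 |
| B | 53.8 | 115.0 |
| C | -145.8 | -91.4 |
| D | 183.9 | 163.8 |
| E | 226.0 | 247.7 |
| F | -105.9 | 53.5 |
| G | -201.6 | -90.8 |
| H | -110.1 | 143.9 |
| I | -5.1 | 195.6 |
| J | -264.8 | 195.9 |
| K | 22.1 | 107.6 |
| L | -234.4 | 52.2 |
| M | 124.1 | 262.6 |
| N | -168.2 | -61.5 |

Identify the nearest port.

Distances from (-86.4, -40.2):
A: 356.6 nmi
B: 209.1 nmi
C: 78.4 nmi
D: 338.6 nmi
E: 424.8 nmi
F: 95.7 nmi
G: 125.8 nmi
H: 185.6 nmi
I: 249.4 nmi
J: 295.9 nmi
K: 183.3 nmi
L: 174.5 nmi
M: 368.8 nmi
N: 84.5 nmi
Minimum: C at 78.4 nmi.

C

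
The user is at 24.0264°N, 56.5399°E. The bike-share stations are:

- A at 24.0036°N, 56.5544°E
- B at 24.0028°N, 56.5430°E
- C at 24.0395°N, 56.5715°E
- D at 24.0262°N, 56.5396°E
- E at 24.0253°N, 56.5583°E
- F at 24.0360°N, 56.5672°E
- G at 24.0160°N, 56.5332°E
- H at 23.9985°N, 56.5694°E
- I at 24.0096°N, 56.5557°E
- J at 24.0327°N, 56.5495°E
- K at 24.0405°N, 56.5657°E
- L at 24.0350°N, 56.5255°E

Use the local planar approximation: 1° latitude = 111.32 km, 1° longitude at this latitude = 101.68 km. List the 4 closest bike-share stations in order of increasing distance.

D, J, G, L

Distances from 24.0264°N, 56.5399°E:
A: 2.9352 km
B: 2.6460 km
C: 3.5285 km
D: 0.0378 km
E: 1.8749 km
F: 2.9745 km
G: 1.3433 km
H: 4.3178 km
I: 2.4655 km
J: 1.2019 km
K: 3.0571 km
L: 1.7494 km
Sorted: D (0.0378 km) < J (1.2019 km) < G (1.3433 km) < L (1.7494 km) < E (1.8749 km) < I (2.4655 km) < …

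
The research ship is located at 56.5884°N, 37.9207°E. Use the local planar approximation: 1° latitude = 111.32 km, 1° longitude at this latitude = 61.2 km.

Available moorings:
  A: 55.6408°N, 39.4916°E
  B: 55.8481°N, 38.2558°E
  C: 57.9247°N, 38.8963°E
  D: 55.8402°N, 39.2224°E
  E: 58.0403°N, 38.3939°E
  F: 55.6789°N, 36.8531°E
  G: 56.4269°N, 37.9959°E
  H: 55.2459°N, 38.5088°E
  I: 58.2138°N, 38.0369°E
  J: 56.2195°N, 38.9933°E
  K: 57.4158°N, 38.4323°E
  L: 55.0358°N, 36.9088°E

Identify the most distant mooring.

L

Distances from 56.5884°N, 37.9207°E:
A: 142.7242 km
B: 84.9236 km
C: 160.2920 km
D: 115.2542 km
E: 164.1995 km
F: 120.4973 km
G: 18.5579 km
H: 153.7200 km
I: 181.0792 km
J: 77.4302 km
K: 97.2824 km
L: 183.5952 km
Maximum: L at 183.5952 km.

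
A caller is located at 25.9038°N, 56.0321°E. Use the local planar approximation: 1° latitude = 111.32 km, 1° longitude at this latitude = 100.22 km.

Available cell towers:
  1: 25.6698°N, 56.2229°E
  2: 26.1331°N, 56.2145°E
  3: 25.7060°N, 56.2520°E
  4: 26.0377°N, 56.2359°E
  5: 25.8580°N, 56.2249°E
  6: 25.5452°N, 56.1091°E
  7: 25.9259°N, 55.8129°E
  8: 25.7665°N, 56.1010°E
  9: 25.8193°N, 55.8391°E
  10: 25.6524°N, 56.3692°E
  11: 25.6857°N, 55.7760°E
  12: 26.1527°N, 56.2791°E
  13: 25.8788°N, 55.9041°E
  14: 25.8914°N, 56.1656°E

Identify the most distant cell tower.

Distances from 25.9038°N, 56.0321°E:
1: √((-0.2340·111.32)² + (0.1908·100.22)²) = √(678.544149 + 365.649966) = 32.3140 km
2: √((0.2293·111.32)² + (0.1824·100.22)²) = √(651.560135 + 334.163080) = 31.3962 km
3: √((-0.1978·111.32)² + (0.2199·100.22)²) = √(484.840589 + 485.690105) = 31.1533 km
4: √((0.1339·111.32)² + (0.2038·100.22)²) = √(222.181323 + 417.173926) = 25.2855 km
5: √((-0.0458·111.32)² + (0.1928·100.22)²) = √(25.994254 + 373.355760) = 19.9837 km
6: √((-0.3586·111.32)² + (0.0770·100.22)²) = √(1593.554664 + 59.551163) = 40.6584 km
7: √((0.0221·111.32)² + (-0.2192·100.22)²) = √(6.052446 + 482.602866) = 22.1055 km
8: √((-0.1373·111.32)² + (0.0689·100.22)²) = √(233.607870 + 47.681207) = 16.7717 km
9: √((-0.0845·111.32)² + (-0.1930·100.22)²) = √(88.482995 + 374.130759) = 21.5085 km
10: √((-0.2514·111.32)² + (0.3371·100.22)²) = √(783.207688 + 1141.369602) = 43.8700 km
11: √((-0.2181·111.32)² + (-0.2561·100.22)²) = √(589.464597 + 658.761112) = 35.3302 km
12: √((0.2489·111.32)² + (0.2470·100.22)²) = √(767.708216 + 612.777349) = 37.1549 km
13: √((-0.0250·111.32)² + (-0.1280·100.22)²) = √(7.745089 + 164.561689) = 13.1266 km
14: √((-0.0124·111.32)² + (0.1335·100.22)²) = √(1.905416 + 179.007542) = 13.4504 km
Maximum: 10 at 43.8700 km.

10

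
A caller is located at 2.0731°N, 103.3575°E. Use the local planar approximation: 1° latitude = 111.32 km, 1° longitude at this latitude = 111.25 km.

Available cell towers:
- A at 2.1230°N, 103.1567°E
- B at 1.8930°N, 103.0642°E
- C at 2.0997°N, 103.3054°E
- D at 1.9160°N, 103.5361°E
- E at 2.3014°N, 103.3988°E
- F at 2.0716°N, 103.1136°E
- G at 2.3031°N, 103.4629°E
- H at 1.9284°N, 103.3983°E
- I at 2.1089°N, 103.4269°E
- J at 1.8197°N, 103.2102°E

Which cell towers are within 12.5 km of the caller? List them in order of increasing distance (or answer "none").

Distances from 2.0731°N, 103.3575°E:
A: √((0.0499·111.32)² + (-0.2008·111.25)²) = √(30.856558 + 499.030921) = 23.0193 km
B: √((-0.1801·111.32)² + (-0.2933·111.25)²) = √(401.951655 + 1064.692428) = 38.2968 km
C: √((0.0266·111.32)² + (-0.0521·111.25)²) = √(8.768184 + 33.595065) = 6.5087 km
D: √((-0.1571·111.32)² + (0.1786·111.25)²) = √(305.843155 + 394.787096) = 26.4694 km
E: √((0.2283·111.32)² + (0.0413·111.25)²) = √(645.889491 + 21.110579) = 25.8263 km
F: √((-0.0015·111.32)² + (-0.2439·111.25)²) = √(0.027882 + 736.247173) = 27.1344 km
G: √((0.2300·111.32)² + (0.1054·111.25)²) = √(655.544333 + 137.493213) = 28.1609 km
H: √((-0.1447·111.32)² + (0.0408·111.25)²) = √(259.467793 + 20.602521) = 16.7353 km
I: √((0.0358·111.32)² + (0.0694·111.25)²) = √(15.882265 + 59.609981) = 8.6886 km
J: √((-0.2534·111.32)² + (-0.1473·111.25)²) = √(795.718795 + 268.537866) = 32.6229 km
Threshold 12.5 km: C (6.5087 km), I (8.6886 km) are within range.

C, I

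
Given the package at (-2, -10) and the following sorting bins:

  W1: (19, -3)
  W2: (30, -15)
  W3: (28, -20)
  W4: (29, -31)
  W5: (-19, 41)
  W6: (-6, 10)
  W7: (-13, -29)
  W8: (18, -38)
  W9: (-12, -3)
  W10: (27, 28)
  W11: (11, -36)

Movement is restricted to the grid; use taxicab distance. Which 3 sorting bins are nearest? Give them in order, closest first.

W9, W6, W1

Distances from (-2, -10):
W1: |21| + |7| = 21 + 7 = 28
W2: |32| + |-5| = 32 + 5 = 37
W3: |30| + |-10| = 30 + 10 = 40
W4: |31| + |-21| = 31 + 21 = 52
W5: |-17| + |51| = 17 + 51 = 68
W6: |-4| + |20| = 4 + 20 = 24
W7: |-11| + |-19| = 11 + 19 = 30
W8: |20| + |-28| = 20 + 28 = 48
W9: |-10| + |7| = 10 + 7 = 17
W10: |29| + |38| = 29 + 38 = 67
W11: |13| + |-26| = 13 + 26 = 39
Sorted: W9 (17) < W6 (24) < W1 (28) < W7 (30) < W2 (37) < …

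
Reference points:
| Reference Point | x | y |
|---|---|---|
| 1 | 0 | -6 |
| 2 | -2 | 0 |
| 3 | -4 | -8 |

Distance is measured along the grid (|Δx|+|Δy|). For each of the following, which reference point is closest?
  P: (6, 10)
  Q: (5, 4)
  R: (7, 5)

P→2; Q→2; R→2

P at (6, 10):
  1: |-6| + |-16| = 6 + 16 = 22
  2: |-8| + |-10| = 8 + 10 = 18
  3: |-10| + |-18| = 10 + 18 = 28
  → nearest: 2 (18)
Q at (5, 4):
  1: |-5| + |-10| = 5 + 10 = 15
  2: |-7| + |-4| = 7 + 4 = 11
  3: |-9| + |-12| = 9 + 12 = 21
  → nearest: 2 (11)
R at (7, 5):
  1: |-7| + |-11| = 7 + 11 = 18
  2: |-9| + |-5| = 9 + 5 = 14
  3: |-11| + |-13| = 11 + 13 = 24
  → nearest: 2 (14)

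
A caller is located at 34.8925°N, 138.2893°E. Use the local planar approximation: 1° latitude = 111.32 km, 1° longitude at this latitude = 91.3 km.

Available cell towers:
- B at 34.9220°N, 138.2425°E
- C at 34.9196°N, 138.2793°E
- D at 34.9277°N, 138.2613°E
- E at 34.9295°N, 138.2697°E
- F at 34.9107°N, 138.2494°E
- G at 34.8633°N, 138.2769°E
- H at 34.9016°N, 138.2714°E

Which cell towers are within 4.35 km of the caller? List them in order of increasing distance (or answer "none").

H, C, G, F

Distances from 34.8925°N, 138.2893°E:
B: √((0.0295·111.32)² + (-0.0468·91.3)²) = √(10.784262 + 18.257162) = 5.3890 km
C: √((0.0271·111.32)² + (-0.0100·91.3)²) = √(9.100913 + 0.833569) = 3.1519 km
D: √((0.0352·111.32)² + (-0.0280·91.3)²) = √(15.354360 + 6.535181) = 4.6786 km
E: √((0.0370·111.32)² + (-0.0196·91.3)²) = √(16.964843 + 3.202239) = 4.4908 km
F: √((0.0182·111.32)² + (-0.0399·91.3)²) = √(4.104773 + 13.270502) = 4.1684 km
G: √((-0.0292·111.32)² + (-0.0124·91.3)²) = √(10.566036 + 1.281696) = 3.4421 km
H: √((0.0091·111.32)² + (-0.0179·91.3)²) = √(1.026193 + 2.670838) = 1.9228 km
Threshold 4.35 km: H (1.9228 km), C (3.1519 km), G (3.4421 km), F (4.1684 km) are within range.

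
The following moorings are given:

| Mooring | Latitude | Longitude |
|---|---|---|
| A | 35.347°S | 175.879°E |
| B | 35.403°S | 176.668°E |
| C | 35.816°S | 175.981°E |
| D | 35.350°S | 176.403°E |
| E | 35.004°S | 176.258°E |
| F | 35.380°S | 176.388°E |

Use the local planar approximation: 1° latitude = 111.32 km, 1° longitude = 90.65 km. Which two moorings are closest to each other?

Pairwise distances:
A–B: 71.794 km
A–C: 53.022 km
A–D: 47.502 km
A–E: 51.364 km
A–F: 46.287 km
B–C: 77.409 km
B–D: 24.736 km
B–E: 57.915 km
B–F: 25.511 km
C–D: 64.455 km
C–E: 93.815 km
C–F: 60.966 km
D–E: 40.698 km
D–F: 3.606 km
E–F: 43.484 km
Closest pair: D–F at 3.606 km.

D and F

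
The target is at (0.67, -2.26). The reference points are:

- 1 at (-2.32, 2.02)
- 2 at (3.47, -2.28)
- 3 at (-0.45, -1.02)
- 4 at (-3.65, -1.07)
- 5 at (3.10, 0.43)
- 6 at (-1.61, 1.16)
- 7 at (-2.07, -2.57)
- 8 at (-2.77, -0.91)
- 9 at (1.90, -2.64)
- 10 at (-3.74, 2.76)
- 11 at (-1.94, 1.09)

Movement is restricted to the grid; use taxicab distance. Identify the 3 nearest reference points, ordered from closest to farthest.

9, 3, 2

Distances from (0.67, -2.26):
1: |-2.99| + |4.28| = 2.99 + 4.28 = 7.27
2: |2.80| + |-0.02| = 2.80 + 0.02 = 2.82
3: |-1.12| + |1.24| = 1.12 + 1.24 = 2.36
4: |-4.32| + |1.19| = 4.32 + 1.19 = 5.51
5: |2.43| + |2.69| = 2.43 + 2.69 = 5.12
6: |-2.28| + |3.42| = 2.28 + 3.42 = 5.70
7: |-2.74| + |-0.31| = 2.74 + 0.31 = 3.05
8: |-3.44| + |1.35| = 3.44 + 1.35 = 4.79
9: |1.23| + |-0.38| = 1.23 + 0.38 = 1.61
10: |-4.41| + |5.02| = 4.41 + 5.02 = 9.43
11: |-2.61| + |3.35| = 2.61 + 3.35 = 5.96
Sorted: 9 (1.61) < 3 (2.36) < 2 (2.82) < 7 (3.05) < 8 (4.79) < …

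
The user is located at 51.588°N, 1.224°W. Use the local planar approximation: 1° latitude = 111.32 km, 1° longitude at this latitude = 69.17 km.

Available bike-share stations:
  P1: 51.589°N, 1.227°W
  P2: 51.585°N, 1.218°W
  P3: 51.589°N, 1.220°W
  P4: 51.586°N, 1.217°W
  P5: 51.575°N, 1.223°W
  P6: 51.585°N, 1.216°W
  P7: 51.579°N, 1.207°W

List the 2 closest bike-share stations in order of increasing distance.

Distances from 51.588°N, 1.224°W:
P1: √((0.001·111.32)² + (-0.003·69.17)²) = √(0.012392 + 0.043060) = 0.2355 km
P2: √((-0.003·111.32)² + (0.006·69.17)²) = √(0.111529 + 0.172242) = 0.5327 km
P3: √((0.001·111.32)² + (0.004·69.17)²) = √(0.012392 + 0.076552) = 0.2982 km
P4: √((-0.002·111.32)² + (0.007·69.17)²) = √(0.049569 + 0.234440) = 0.5329 km
P5: √((-0.013·111.32)² + (0.001·69.17)²) = √(2.094272 + 0.004784) = 1.4488 km
P6: √((-0.003·111.32)² + (0.008·69.17)²) = √(0.111529 + 0.306207) = 0.6463 km
P7: √((-0.009·111.32)² + (0.017·69.17)²) = √(1.003764 + 1.382717) = 1.5448 km
Sorted: P1 (0.2355 km) < P3 (0.2982 km) < P2 (0.5327 km) < P4 (0.5329 km) < …

P1, P3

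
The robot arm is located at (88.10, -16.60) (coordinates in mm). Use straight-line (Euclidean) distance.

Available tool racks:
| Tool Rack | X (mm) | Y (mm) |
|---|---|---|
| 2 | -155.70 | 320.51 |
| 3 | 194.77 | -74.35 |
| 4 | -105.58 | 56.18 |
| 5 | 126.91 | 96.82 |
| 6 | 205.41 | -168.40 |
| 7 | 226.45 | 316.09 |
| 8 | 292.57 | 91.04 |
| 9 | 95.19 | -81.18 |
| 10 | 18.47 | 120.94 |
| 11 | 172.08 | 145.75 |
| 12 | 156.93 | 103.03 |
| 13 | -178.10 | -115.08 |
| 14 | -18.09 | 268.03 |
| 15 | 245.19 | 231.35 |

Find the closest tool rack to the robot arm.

9

Distances from (88.10, -16.60):
2: 416.03 mm
3: 121.30 mm
4: 206.90 mm
5: 119.88 mm
6: 191.85 mm
7: 360.31 mm
8: 231.07 mm
9: 64.97 mm
10: 154.16 mm
11: 182.78 mm
12: 138.02 mm
13: 283.83 mm
14: 303.79 mm
15: 293.52 mm
Minimum: 9 at 64.97 mm.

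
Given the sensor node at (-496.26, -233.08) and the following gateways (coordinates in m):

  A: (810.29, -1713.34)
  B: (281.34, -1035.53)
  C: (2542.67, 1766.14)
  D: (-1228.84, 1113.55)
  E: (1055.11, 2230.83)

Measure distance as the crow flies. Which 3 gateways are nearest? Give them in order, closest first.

B, D, A

Distances from (-496.26, -233.08):
A: 1974.40 m
B: 1117.40 m
C: 3637.58 m
D: 1533.00 m
E: 2911.63 m
Sorted: B (1117.40 m) < D (1533.00 m) < A (1974.40 m) < E (2911.63 m) < C (3637.58 m)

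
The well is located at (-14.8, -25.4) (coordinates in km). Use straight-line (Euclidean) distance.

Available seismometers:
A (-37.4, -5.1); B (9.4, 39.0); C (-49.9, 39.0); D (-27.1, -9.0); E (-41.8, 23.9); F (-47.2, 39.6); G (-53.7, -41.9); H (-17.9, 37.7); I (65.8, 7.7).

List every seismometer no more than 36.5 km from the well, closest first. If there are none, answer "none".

Distances from (-14.8, -25.4):
A: 30.4 km
B: 68.8 km
C: 73.3 km
D: 20.5 km
E: 56.2 km
F: 72.6 km
G: 42.3 km
H: 63.2 km
I: 87.1 km
Threshold 36.5 km: D (20.5 km), A (30.4 km) are within range.

D, A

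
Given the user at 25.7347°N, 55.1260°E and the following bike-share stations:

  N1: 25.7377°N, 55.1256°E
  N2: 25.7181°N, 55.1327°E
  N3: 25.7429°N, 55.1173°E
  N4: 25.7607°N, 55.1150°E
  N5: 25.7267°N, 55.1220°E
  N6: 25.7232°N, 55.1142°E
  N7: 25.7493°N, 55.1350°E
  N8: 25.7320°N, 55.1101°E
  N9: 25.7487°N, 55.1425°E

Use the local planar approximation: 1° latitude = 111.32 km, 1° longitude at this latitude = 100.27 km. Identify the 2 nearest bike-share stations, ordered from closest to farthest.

N1, N5

Distances from 25.7347°N, 55.1260°E:
N1: √((0.0030·111.32)² + (-0.0004·100.27)²) = √(0.111529 + 0.001609) = 0.3364 km
N2: √((-0.0166·111.32)² + (0.0067·100.27)²) = √(3.414779 + 0.451327) = 1.9662 km
N3: √((0.0082·111.32)² + (-0.0087·100.27)²) = √(0.833248 + 0.760993) = 1.2626 km
N4: √((0.0260·111.32)² + (-0.0110·100.27)²) = √(8.377088 + 1.216543) = 3.0974 km
N5: √((-0.0080·111.32)² + (-0.0040·100.27)²) = √(0.793097 + 0.160865) = 0.9767 km
N6: √((-0.0115·111.32)² + (-0.0118·100.27)²) = √(1.638861 + 1.399929) = 1.7432 km
N7: √((0.0146·111.32)² + (0.0090·100.27)²) = √(2.641509 + 0.814380) = 1.8590 km
N8: √((-0.0027·111.32)² + (-0.0159·100.27)²) = √(0.090339 + 2.541770) = 1.6224 km
N9: √((0.0140·111.32)² + (0.0165·100.27)²) = √(2.428860 + 2.737221) = 2.2729 km
Sorted: N1 (0.3364 km) < N5 (0.9767 km) < N3 (1.2626 km) < N8 (1.6224 km) < …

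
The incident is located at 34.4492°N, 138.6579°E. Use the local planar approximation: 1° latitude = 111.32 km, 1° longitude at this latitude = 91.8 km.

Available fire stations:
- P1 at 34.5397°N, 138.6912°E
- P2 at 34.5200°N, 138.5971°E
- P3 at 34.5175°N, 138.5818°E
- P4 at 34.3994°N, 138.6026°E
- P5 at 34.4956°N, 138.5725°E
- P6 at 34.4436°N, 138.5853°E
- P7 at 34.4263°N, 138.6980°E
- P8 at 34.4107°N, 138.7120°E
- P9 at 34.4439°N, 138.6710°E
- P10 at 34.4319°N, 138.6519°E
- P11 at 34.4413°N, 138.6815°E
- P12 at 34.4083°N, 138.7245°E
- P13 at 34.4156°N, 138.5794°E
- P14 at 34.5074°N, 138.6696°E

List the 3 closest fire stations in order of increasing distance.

P9, P10, P11

Distances from 34.4492°N, 138.6579°E:
P1: 10.5280 km
P2: 9.6576 km
P3: 10.3253 km
P4: 7.5169 km
P5: 9.3883 km
P6: 6.6938 km
P7: 4.4777 km
P8: 6.5600 km
P9: 1.3395 km
P10: 2.0031 km
P11: 2.3382 km
P12: 7.6229 km
P13: 8.1192 km
P14: 6.5672 km
Sorted: P9 (1.3395 km) < P10 (2.0031 km) < P11 (2.3382 km) < P7 (4.4777 km) < P8 (6.5600 km) < …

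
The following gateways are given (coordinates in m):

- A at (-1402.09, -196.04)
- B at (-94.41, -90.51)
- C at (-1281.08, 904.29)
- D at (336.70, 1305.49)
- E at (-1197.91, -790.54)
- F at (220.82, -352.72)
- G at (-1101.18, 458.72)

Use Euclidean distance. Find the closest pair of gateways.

B and F

Pairwise distances:
B–F: 410.03 m
C–G: 480.52 m
A–E: 628.59 m
A–G: 720.60 m
A–C: 1106.96 m
B–G: 1146.84 m
E–G: 1253.00 m
B–E: 1306.81 m
A–B: 1311.93 m
B–D: 1461.05 m
E–F: 1484.75 m
B–C: 1548.49 m
F–G: 1551.17 m
A–F: 1630.46 m
D–F: 1662.25 m
C–D: 1666.79 m
D–G: 1668.69 m
C–E: 1696.87 m
C–F: 1958.51 m
A–D: 2297.39 m
D–E: 2597.76 m
Closest pair: B–F at 410.03 m.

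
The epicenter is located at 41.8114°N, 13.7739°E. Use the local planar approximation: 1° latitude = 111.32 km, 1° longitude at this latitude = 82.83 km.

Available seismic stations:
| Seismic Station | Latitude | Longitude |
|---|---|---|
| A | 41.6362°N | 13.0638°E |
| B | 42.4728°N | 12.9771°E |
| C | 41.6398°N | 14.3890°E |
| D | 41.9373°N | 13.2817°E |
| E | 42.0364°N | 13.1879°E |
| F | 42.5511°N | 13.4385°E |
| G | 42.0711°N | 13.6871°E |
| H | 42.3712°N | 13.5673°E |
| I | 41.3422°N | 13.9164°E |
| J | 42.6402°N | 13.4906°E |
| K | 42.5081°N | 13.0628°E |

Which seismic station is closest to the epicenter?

Distances from 41.8114°N, 13.7739°E:
A: √((-0.1752·111.32)² + (-0.7101·82.83)²) = √(380.377307 + 3459.508070) = 61.9668 km
B: √((0.6614·111.32)² + (-0.7968·82.83)²) = √(5420.942197 + 4355.860609) = 98.8777 km
C: √((-0.1716·111.32)² + (0.6151·82.83)²) = √(364.905965 + 2595.773394) = 54.4121 km
D: √((0.1259·111.32)² + (-0.4922·82.83)²) = √(196.425495 + 1662.105327) = 43.1107 km
E: √((0.2250·111.32)² + (-0.5860·82.83)²) = √(627.352209 + 2355.974333) = 54.6198 km
F: √((0.7397·111.32)² + (-0.3354·82.83)²) = √(6780.436182 + 771.794073) = 86.9036 km
G: √((0.2597·111.32)² + (-0.0868·82.83)²) = √(835.776767 + 51.690981) = 29.7904 km
H: √((0.5598·111.32)² + (-0.2066·82.83)²) = √(3883.400512 + 292.843748) = 64.6239 km
I: √((-0.4692·111.32)² + (0.1425·82.83)²) = √(2728.113296 + 139.317301) = 53.5484 km
J: √((0.8288·111.32)² + (-0.2833·82.83)²) = √(8512.279596 + 550.640907) = 95.1994 km
K: √((0.6967·111.32)² + (-0.7111·82.83)²) = √(6015.033029 + 3469.258652) = 97.3873 km
Minimum: G at 29.7904 km.

G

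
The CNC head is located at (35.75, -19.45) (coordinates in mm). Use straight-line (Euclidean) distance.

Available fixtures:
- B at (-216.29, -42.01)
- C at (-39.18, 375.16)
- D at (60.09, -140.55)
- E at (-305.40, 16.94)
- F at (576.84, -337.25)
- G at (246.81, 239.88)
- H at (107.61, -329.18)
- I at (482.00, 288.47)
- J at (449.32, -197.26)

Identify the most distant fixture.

Distances from (35.75, -19.45):
B: √((-252.04)² + (-22.56)²) = √(63524.1616 + 508.9536) = 253.05 mm
C: √((-74.93)² + (394.61)²) = √(5614.5049 + 155717.0521) = 401.66 mm
D: √((24.34)² + (-121.10)²) = √(592.4356 + 14665.2100) = 123.52 mm
E: √((-341.15)² + (36.39)²) = √(116383.3225 + 1324.2321) = 343.09 mm
F: √((541.09)² + (-317.80)²) = √(292778.3881 + 100996.8400) = 627.52 mm
G: √((211.06)² + (259.33)²) = √(44546.3236 + 67252.0489) = 334.36 mm
H: √((71.86)² + (-309.73)²) = √(5163.8596 + 95932.6729) = 317.96 mm
I: √((446.25)² + (307.92)²) = √(199139.0625 + 94814.7264) = 542.18 mm
J: √((413.57)² + (-177.81)²) = √(171040.1449 + 31616.3961) = 450.17 mm
Maximum: F at 627.52 mm.

F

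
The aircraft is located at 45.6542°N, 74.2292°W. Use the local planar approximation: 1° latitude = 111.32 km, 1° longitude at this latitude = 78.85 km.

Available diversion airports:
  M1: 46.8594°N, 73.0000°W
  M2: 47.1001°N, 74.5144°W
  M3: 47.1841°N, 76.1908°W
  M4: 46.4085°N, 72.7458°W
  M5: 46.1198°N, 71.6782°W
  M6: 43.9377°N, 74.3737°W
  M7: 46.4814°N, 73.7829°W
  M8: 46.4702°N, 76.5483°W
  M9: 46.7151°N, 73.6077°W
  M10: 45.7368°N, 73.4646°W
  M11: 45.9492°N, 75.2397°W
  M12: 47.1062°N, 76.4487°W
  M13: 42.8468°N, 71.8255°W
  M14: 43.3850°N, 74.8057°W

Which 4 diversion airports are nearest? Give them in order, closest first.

Distances from 45.6542°N, 74.2292°W:
M1: √((1.2052·111.32)² + (1.2292·78.85)²) = √(17999.674077 + 9393.955499) = 165.5102 km
M2: √((1.4459·111.32)² + (-0.2852·78.85)²) = √(25907.345135 + 505.711044) = 162.5209 km
M3: √((1.5299·111.32)² + (-1.9616·78.85)²) = √(29004.974273 + 23923.477079) = 230.0618 km
M4: √((0.7543·111.32)² + (1.4834·78.85)²) = √(7050.738549 + 13681.066210) = 143.9854 km
M5: √((0.4656·111.32)² + (2.5510·78.85)²) = √(2686.410267 + 40459.854118) = 207.7168 km
M6: √((-1.7165·111.32)² + (-0.1445·78.85)²) = √(36511.864485 + 129.819248) = 191.4202 km
M7: √((0.8272·111.32)² + (0.4463·78.85)²) = √(8479.445376 + 1238.389237) = 98.5791 km
M8: √((0.8160·111.32)² + (-2.3191·78.85)²) = √(8251.382370 + 33438.158121) = 204.1802 km
M9: √((1.0609·111.32)² + (0.6215·78.85)²) = √(13947.465446 + 2401.516978) = 127.8631 km
M10: √((0.0826·111.32)² + (0.7646·78.85)²) = √(84.548613 + 3634.728553) = 60.9859 km
M11: √((0.2950·111.32)² + (-1.0105·78.85)²) = √(1078.426192 + 6348.571732) = 86.1800 km
M12: √((1.4520·111.32)² + (-2.2195·78.85)²) = √(26126.403390 + 30627.651307) = 238.2311 km
M13: √((-2.8074·111.32)² + (2.4037·78.85)²) = √(97668.605391 + 35922.282363) = 365.5009 km
M14: √((-2.2692·111.32)² + (-0.5765·78.85)²) = √(63810.470243 + 2066.341122) = 256.6648 km
Sorted: M10 (60.9859 km) < M11 (86.1800 km) < M7 (98.5791 km) < M9 (127.8631 km) < M4 (143.9854 km) < M2 (162.5209 km) < …

M10, M11, M7, M9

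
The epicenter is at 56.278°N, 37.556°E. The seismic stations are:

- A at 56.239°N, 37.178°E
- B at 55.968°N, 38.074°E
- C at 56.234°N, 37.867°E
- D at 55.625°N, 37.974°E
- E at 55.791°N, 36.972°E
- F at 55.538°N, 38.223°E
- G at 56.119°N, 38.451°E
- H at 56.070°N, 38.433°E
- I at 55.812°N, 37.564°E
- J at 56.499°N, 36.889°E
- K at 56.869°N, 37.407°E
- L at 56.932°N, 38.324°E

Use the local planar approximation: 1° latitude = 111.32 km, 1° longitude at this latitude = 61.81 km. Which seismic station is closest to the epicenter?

C

Distances from 56.278°N, 37.556°E:
A: √((-0.039·111.32)² + (-0.378·61.81)²) = √(18.84845 + 545.88491) = 23.764 km
B: √((-0.310·111.32)² + (0.518·61.81)²) = √(1190.88488 + 1025.12543) = 47.075 km
C: √((-0.044·111.32)² + (0.311·61.81)²) = √(23.99119 + 369.52027) = 19.837 km
D: √((-0.653·111.32)² + (0.418·61.81)²) = √(5284.12105 + 667.52887) = 77.147 km
E: √((-0.487·111.32)² + (-0.584·61.81)²) = √(2939.03202 + 1302.99630) = 65.131 km
F: √((-0.740·111.32)² + (0.667·61.81)²) = √(6785.93718 + 1699.68779) = 92.117 km
G: √((-0.159·111.32)² + (0.895·61.81)²) = √(313.28575 + 3060.29687) = 58.083 km
H: √((-0.208·111.32)² + (0.877·61.81)²) = √(536.13365 + 2938.43896) = 58.946 km
I: √((-0.466·111.32)² + (0.008·61.81)²) = √(2691.02808 + 0.24451) = 51.877 km
J: √((0.221·111.32)² + (-0.667·61.81)²) = √(605.24463 + 1699.68779) = 48.010 km
K: √((0.591·111.32)² + (-0.149·61.81)²) = √(4328.33989 + 84.81839) = 66.432 km
L: √((0.654·111.32)² + (0.768·61.81)²) = √(5300.31758 + 2253.40850) = 86.912 km
Minimum: C at 19.837 km.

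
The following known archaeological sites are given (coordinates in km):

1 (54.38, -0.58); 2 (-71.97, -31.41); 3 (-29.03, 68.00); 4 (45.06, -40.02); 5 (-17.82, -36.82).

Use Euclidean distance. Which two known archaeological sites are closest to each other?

1 and 4

Pairwise distances:
1–4: 40.53 km
2–5: 54.42 km
4–5: 62.96 km
1–5: 80.78 km
3–5: 105.42 km
1–3: 107.98 km
2–3: 108.29 km
2–4: 117.35 km
1–2: 130.06 km
3–4: 130.99 km
Closest pair: 1–4 at 40.53 km.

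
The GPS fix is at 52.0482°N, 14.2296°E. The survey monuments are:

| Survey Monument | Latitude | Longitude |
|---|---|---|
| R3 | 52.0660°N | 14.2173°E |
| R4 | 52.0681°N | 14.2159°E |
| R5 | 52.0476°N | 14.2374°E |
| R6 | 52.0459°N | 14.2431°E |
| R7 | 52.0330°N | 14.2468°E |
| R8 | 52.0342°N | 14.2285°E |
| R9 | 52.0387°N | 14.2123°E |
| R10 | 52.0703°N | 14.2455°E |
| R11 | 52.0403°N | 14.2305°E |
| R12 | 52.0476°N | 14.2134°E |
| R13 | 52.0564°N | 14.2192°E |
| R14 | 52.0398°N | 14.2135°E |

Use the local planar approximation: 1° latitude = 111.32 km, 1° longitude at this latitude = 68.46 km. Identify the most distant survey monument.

Distances from 52.0482°N, 14.2296°E:
R3: 2.1530 km
R4: 2.4056 km
R5: 0.5381 km
R6: 0.9590 km
R7: 2.0615 km
R8: 1.5603 km
R9: 1.5878 km
R10: 2.6902 km
R11: 0.8816 km
R12: 1.1111 km
R13: 1.1577 km
R14: 1.4454 km
Maximum: R10 at 2.6902 km.

R10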